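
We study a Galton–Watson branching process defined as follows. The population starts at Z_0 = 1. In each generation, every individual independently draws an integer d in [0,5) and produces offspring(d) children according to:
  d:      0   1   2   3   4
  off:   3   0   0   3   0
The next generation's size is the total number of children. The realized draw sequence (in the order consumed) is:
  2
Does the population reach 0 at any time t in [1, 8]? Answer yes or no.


yes

gen 0: Z_0=1, draws=[2], offspring=[0], Z_1=0
gen 1: Z_1=0, draws=[], offspring=[], Z_2=0
gen 2: Z_2=0, draws=[], offspring=[], Z_3=0
gen 3: Z_3=0, draws=[], offspring=[], Z_4=0
gen 4: Z_4=0, draws=[], offspring=[], Z_5=0
gen 5: Z_5=0, draws=[], offspring=[], Z_6=0
gen 6: Z_6=0, draws=[], offspring=[], Z_7=0
gen 7: Z_7=0, draws=[], offspring=[], Z_8=0


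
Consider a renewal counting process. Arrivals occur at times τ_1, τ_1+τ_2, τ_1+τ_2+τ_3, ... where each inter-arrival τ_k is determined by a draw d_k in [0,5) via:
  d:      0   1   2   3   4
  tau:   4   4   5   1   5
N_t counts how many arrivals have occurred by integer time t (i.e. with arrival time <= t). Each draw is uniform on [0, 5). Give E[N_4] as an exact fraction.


Inter-arrival values over d=0..4: [4, 4, 5, 1, 5]
Each d has probability 1/5, so the pmf of τ is: f(1) = 1/5, f(4) = 2/5, f(5) = 2/5
Renewal equation for m(n) = E[N_n]: condition on τ_1 = k (if k <= n, one arrival plus a fresh copy on the remaining n−k steps): m(n) = F(n) + Σ_{k<=n} f(k)·m(n−k), where F(n) = P(τ <= n) and m(0) = 0
m(1) = F(1) = 1/5
m(2) = F(2) + f(1)·m(1) = 1/5 + 1/5·1/5 = 6/25
m(3) = F(3) + f(1)·m(2) = 1/5 + 1/5·6/25 = 31/125
m(4) = F(4) + f(1)·m(3) = 3/5 + 1/5·31/125 = 406/625
E[N_4] = m(4) = 406/625

406/625


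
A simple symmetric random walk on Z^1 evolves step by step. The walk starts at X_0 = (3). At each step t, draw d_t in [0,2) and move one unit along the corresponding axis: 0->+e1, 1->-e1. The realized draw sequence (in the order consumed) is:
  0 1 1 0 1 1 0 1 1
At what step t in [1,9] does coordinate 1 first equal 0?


9

t=0: X=(3), d=0 → +e1, X_1=(4)
t=1: X=(4), d=1 → -e1, X_2=(3)
t=2: X=(3), d=1 → -e1, X_3=(2)
t=3: X=(2), d=0 → +e1, X_4=(3)
t=4: X=(3), d=1 → -e1, X_5=(2)
t=5: X=(2), d=1 → -e1, X_6=(1)
t=6: X=(1), d=0 → +e1, X_7=(2)
t=7: X=(2), d=1 → -e1, X_8=(1)
t=8: X=(1), d=1 → -e1, X_9=(0)


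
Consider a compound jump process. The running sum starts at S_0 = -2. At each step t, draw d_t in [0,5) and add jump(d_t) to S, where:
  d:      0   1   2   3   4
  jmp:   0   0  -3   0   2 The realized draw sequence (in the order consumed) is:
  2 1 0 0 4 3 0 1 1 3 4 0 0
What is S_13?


-1

t=0: S=-2, d=2, jump=-3, S_1=-5
t=1: S=-5, d=1, jump=0, S_2=-5
t=2: S=-5, d=0, jump=0, S_3=-5
t=3: S=-5, d=0, jump=0, S_4=-5
t=4: S=-5, d=4, jump=2, S_5=-3
t=5: S=-3, d=3, jump=0, S_6=-3
t=6: S=-3, d=0, jump=0, S_7=-3
t=7: S=-3, d=1, jump=0, S_8=-3
t=8: S=-3, d=1, jump=0, S_9=-3
t=9: S=-3, d=3, jump=0, S_10=-3
t=10: S=-3, d=4, jump=2, S_11=-1
t=11: S=-1, d=0, jump=0, S_12=-1
t=12: S=-1, d=0, jump=0, S_13=-1


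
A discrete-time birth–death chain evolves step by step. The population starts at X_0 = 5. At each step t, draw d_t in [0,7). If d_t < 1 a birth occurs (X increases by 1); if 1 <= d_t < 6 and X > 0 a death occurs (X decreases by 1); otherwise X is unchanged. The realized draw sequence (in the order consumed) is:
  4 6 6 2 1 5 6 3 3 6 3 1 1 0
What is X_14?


1

t=0: X=5, d=4 → death, X_1=4
t=1: X=4, d=6 → hold, X_2=4
t=2: X=4, d=6 → hold, X_3=4
t=3: X=4, d=2 → death, X_4=3
t=4: X=3, d=1 → death, X_5=2
t=5: X=2, d=5 → death, X_6=1
t=6: X=1, d=6 → hold, X_7=1
t=7: X=1, d=3 → death, X_8=0
t=8: X=0, d=3 → hold, X_9=0
t=9: X=0, d=6 → hold, X_10=0
t=10: X=0, d=3 → hold, X_11=0
t=11: X=0, d=1 → hold, X_12=0
t=12: X=0, d=1 → hold, X_13=0
t=13: X=0, d=0 → birth, X_14=1


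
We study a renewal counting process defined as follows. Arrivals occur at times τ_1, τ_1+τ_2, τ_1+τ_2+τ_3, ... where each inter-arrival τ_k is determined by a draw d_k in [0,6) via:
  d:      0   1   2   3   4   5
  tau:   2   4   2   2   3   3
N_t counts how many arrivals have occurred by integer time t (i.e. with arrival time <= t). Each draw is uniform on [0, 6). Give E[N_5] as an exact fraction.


Inter-arrival values over d=0..5: [2, 4, 2, 2, 3, 3]
Each d has probability 1/6, so the pmf of τ is: f(2) = 1/2, f(3) = 1/3, f(4) = 1/6
Renewal equation for m(n) = E[N_n]: condition on τ_1 = k (if k <= n, one arrival plus a fresh copy on the remaining n−k steps): m(n) = F(n) + Σ_{k<=n} f(k)·m(n−k), where F(n) = P(τ <= n) and m(0) = 0
m(1) = F(1) = 0
m(2) = F(2) = 1/2
m(3) = F(3) = 5/6
m(4) = F(4) + f(2)·m(2) = 1 + 1/2·1/2 = 5/4
m(5) = F(5) + f(2)·m(3) + f(3)·m(2) = 1 + 1/2·5/6 + 1/3·1/2 = 19/12
E[N_5] = m(5) = 19/12

19/12


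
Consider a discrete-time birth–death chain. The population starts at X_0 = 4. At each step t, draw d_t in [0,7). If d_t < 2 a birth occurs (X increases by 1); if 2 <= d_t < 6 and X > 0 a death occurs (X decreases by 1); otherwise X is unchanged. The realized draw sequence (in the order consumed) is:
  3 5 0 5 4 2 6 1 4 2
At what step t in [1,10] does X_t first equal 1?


t=0: X=4, d=3 → death, X_1=3
t=1: X=3, d=5 → death, X_2=2
t=2: X=2, d=0 → birth, X_3=3
t=3: X=3, d=5 → death, X_4=2
t=4: X=2, d=4 → death, X_5=1
t=5: X=1, d=2 → death, X_6=0
t=6: X=0, d=6 → hold, X_7=0
t=7: X=0, d=1 → birth, X_8=1
t=8: X=1, d=4 → death, X_9=0
t=9: X=0, d=2 → hold, X_10=0

5


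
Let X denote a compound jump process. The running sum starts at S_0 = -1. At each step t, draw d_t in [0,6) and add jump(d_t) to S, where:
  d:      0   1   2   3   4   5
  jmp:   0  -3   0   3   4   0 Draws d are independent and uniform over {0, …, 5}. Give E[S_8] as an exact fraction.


Outcome values over d=0..5: [0, -3, 0, 3, 4, 0]
Σy = 4, Σy² = 34, M = 6
μ = 4/6 = 2/3,  σ² = 34/6 − (2/3)² = 47/9
E[S_8] = -1 + 8·(2/3) = 13/3

13/3


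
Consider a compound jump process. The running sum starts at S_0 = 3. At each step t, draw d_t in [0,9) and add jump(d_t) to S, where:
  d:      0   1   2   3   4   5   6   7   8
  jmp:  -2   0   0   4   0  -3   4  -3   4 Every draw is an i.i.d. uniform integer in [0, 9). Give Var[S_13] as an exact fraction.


Outcome values over d=0..8: [-2, 0, 0, 4, 0, -3, 4, -3, 4]
Σy = 4, Σy² = 70, M = 9
μ = 4/9 = 4/9,  σ² = 70/9 − (4/9)² = 614/81
Independent increments: Var[S_13] = 13·σ² = 13·(614/81) = 7982/81

7982/81


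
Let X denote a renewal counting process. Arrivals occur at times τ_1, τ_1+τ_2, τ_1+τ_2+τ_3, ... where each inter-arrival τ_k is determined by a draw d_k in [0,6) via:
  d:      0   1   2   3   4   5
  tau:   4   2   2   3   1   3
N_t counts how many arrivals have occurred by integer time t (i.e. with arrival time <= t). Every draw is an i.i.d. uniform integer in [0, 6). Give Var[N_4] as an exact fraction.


Inter-arrival values over d=0..5: [4, 2, 2, 3, 1, 3]
Each d has probability 1/6, so the pmf of τ is: f(1) = 1/6, f(2) = 1/3, f(3) = 1/3, f(4) = 1/6
Let p_n(j) = P(N_n = j), with p_0 = [1]. Condition on τ_1: p_n(0) = P(τ > n), and for j >= 1, p_n(j) = Σ_{k<=n} f(k)·p_{n−k}(j−1)
p_1 = [5/6, 1/6]  (j = 0..1)
p_2 = [1/2, 17/36, 1/36]  (j = 0..2)
p_3 = [1/6, 25/36, 29/216, 1/216]  (j = 0..3)
p_4 = [0, 23/36, 71/216, 41/1296, 1/1296]  (j = 0..4)
E[N_4] = Σ j·p_4(j) = 1807/1296;  E[N_4²] = Σ j²·p_4(j) = 2917/1296
Var[N_4] = 2917/1296 − (1807/1296)² = 515183/1679616

515183/1679616


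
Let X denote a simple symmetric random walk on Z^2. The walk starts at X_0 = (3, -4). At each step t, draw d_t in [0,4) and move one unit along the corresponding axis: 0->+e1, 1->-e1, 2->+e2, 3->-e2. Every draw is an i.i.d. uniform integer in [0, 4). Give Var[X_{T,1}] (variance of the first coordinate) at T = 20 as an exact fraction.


10

Outcome values over d=0..3: [1, -1, 0, 0]
Σy = 0, Σy² = 2, M = 4
μ = 0/4 = 0,  σ² = 2/4 − (0)² = 1/2
Independent increments: Var[X_20] = 20·σ² = 20·(1/2) = 10


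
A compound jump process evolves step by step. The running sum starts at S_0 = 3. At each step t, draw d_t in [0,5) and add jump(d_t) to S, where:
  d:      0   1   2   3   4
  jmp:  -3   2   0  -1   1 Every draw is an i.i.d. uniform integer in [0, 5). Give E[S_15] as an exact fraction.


0

Outcome values over d=0..4: [-3, 2, 0, -1, 1]
Σy = -1, Σy² = 15, M = 5
μ = -1/5 = -1/5,  σ² = 15/5 − (-1/5)² = 74/25
E[S_15] = 3 + 15·(-1/5) = 0


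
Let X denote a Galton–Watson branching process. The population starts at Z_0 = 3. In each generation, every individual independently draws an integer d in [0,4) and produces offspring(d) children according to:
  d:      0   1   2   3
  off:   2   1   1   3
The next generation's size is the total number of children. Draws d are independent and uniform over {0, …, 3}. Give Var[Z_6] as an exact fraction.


20993337981/16777216

Outcome values over d=0..3: [2, 1, 1, 3]
Σy = 7, Σy² = 15, M = 4
μ = 7/4 = 7/4,  σ² = 15/4 − (7/4)² = 11/16
V_0 = 0, E_0 = 3
V_1 = 11/16·E_0 + (7/4)²·V_0 = 33/16;  E_1 = 21/4
V_2 = 11/16·E_1 + (7/4)²·V_1 = 2541/256;  E_2 = 147/16
V_3 = 11/16·E_2 + (7/4)²·V_2 = 150381/4096;  E_3 = 1029/64
V_4 = 11/16·E_3 + (7/4)²·V_3 = 8093085/65536;  E_4 = 7203/256
V_5 = 11/16·E_4 + (7/4)²·V_4 = 416844813/1048576;  E_5 = 50421/1024
V_6 = 11/16·E_5 + (7/4)²·V_5 = 20993337981/16777216;  E_6 = 352947/4096


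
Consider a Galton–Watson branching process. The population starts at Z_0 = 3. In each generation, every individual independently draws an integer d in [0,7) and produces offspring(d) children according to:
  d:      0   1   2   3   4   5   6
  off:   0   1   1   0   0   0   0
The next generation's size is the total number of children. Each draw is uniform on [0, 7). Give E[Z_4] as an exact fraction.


48/2401

Outcome values over d=0..6: [0, 1, 1, 0, 0, 0, 0]
Σy = 2, Σy² = 2, M = 7
μ = 2/7 = 2/7,  σ² = 2/7 − (2/7)² = 10/49
E[Z_0] = 3
E[Z_1] = 2/7·E[Z_0] = 6/7
E[Z_2] = 2/7·E[Z_1] = 12/49
E[Z_3] = 2/7·E[Z_2] = 24/343
E[Z_4] = 2/7·E[Z_3] = 48/2401


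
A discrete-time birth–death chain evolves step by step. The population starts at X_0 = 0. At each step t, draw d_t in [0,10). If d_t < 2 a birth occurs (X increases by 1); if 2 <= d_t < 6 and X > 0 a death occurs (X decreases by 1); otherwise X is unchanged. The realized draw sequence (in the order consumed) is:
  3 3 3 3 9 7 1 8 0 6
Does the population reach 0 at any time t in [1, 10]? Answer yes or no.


t=0: X=0, d=3 → hold, X_1=0
t=1: X=0, d=3 → hold, X_2=0
t=2: X=0, d=3 → hold, X_3=0
t=3: X=0, d=3 → hold, X_4=0
t=4: X=0, d=9 → hold, X_5=0
t=5: X=0, d=7 → hold, X_6=0
t=6: X=0, d=1 → birth, X_7=1
t=7: X=1, d=8 → hold, X_8=1
t=8: X=1, d=0 → birth, X_9=2
t=9: X=2, d=6 → hold, X_10=2

yes


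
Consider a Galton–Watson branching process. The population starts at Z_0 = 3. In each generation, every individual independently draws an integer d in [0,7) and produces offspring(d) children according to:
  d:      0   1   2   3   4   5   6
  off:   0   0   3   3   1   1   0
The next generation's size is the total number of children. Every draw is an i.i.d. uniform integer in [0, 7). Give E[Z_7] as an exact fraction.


6291456/823543

Outcome values over d=0..6: [0, 0, 3, 3, 1, 1, 0]
Σy = 8, Σy² = 20, M = 7
μ = 8/7 = 8/7,  σ² = 20/7 − (8/7)² = 76/49
E[Z_0] = 3
E[Z_1] = 8/7·E[Z_0] = 24/7
E[Z_2] = 8/7·E[Z_1] = 192/49
E[Z_3] = 8/7·E[Z_2] = 1536/343
E[Z_4] = 8/7·E[Z_3] = 12288/2401
E[Z_5] = 8/7·E[Z_4] = 98304/16807
E[Z_6] = 8/7·E[Z_5] = 786432/117649
E[Z_7] = 8/7·E[Z_6] = 6291456/823543


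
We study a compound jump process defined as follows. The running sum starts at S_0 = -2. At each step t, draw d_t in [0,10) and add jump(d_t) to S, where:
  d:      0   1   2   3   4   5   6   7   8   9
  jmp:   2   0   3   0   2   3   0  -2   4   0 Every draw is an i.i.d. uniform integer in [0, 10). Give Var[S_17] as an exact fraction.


Outcome values over d=0..9: [2, 0, 3, 0, 2, 3, 0, -2, 4, 0]
Σy = 12, Σy² = 46, M = 10
μ = 12/10 = 6/5,  σ² = 46/10 − (6/5)² = 79/25
Independent increments: Var[S_17] = 17·σ² = 17·(79/25) = 1343/25

1343/25


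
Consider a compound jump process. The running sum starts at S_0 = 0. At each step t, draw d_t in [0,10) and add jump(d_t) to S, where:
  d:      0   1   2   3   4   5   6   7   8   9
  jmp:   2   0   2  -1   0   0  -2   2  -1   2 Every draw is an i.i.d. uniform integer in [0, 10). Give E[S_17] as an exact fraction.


34/5

Outcome values over d=0..9: [2, 0, 2, -1, 0, 0, -2, 2, -1, 2]
Σy = 4, Σy² = 22, M = 10
μ = 4/10 = 2/5,  σ² = 22/10 − (2/5)² = 51/25
E[S_17] = 0 + 17·(2/5) = 34/5


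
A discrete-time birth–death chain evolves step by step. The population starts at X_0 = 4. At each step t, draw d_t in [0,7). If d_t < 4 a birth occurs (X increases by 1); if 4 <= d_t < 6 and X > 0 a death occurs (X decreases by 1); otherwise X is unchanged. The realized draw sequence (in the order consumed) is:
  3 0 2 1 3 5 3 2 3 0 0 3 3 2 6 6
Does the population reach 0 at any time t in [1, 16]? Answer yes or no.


no

t=0: X=4, d=3 → birth, X_1=5
t=1: X=5, d=0 → birth, X_2=6
t=2: X=6, d=2 → birth, X_3=7
t=3: X=7, d=1 → birth, X_4=8
t=4: X=8, d=3 → birth, X_5=9
t=5: X=9, d=5 → death, X_6=8
t=6: X=8, d=3 → birth, X_7=9
t=7: X=9, d=2 → birth, X_8=10
t=8: X=10, d=3 → birth, X_9=11
t=9: X=11, d=0 → birth, X_10=12
t=10: X=12, d=0 → birth, X_11=13
t=11: X=13, d=3 → birth, X_12=14
t=12: X=14, d=3 → birth, X_13=15
t=13: X=15, d=2 → birth, X_14=16
t=14: X=16, d=6 → hold, X_15=16
t=15: X=16, d=6 → hold, X_16=16


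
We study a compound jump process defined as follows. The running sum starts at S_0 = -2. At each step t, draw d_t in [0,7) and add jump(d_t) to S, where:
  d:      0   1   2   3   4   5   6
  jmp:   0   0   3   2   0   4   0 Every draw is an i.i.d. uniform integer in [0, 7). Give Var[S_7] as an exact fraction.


Outcome values over d=0..6: [0, 0, 3, 2, 0, 4, 0]
Σy = 9, Σy² = 29, M = 7
μ = 9/7 = 9/7,  σ² = 29/7 − (9/7)² = 122/49
Independent increments: Var[S_7] = 7·σ² = 7·(122/49) = 122/7

122/7


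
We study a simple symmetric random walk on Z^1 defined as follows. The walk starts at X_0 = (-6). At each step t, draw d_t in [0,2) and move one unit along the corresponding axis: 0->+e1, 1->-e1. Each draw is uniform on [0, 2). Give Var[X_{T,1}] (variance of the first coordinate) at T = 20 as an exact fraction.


20

Outcome values over d=0..1: [1, -1]
Σy = 0, Σy² = 2, M = 2
μ = 0/2 = 0,  σ² = 2/2 − (0)² = 1
Independent increments: Var[X_20] = 20·σ² = 20·(1) = 20


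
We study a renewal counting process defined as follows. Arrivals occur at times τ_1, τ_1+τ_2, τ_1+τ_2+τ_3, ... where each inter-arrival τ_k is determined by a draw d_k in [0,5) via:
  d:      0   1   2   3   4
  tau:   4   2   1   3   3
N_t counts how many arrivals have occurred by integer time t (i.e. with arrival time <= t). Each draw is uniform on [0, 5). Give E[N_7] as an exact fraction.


Inter-arrival values over d=0..4: [4, 2, 1, 3, 3]
Each d has probability 1/5, so the pmf of τ is: f(1) = 1/5, f(2) = 1/5, f(3) = 2/5, f(4) = 1/5
Renewal equation for m(n) = E[N_n]: condition on τ_1 = k (if k <= n, one arrival plus a fresh copy on the remaining n−k steps): m(n) = F(n) + Σ_{k<=n} f(k)·m(n−k), where F(n) = P(τ <= n) and m(0) = 0
m(1) = F(1) = 1/5
m(2) = F(2) + f(1)·m(1) = 2/5 + 1/5·1/5 = 11/25
m(3) = F(3) + f(1)·m(2) + f(2)·m(1) = 4/5 + 1/5·11/25 + 1/5·1/5 = 116/125
m(4) = F(4) + f(1)·m(3) + f(2)·m(2) + f(3)·m(1) = 1 + 1/5·116/125 + 1/5·11/25 + 2/5·1/5 = 846/625
m(5) = F(5) + f(1)·m(4) + f(2)·m(3) + f(3)·m(2) + f(4)·m(1) = 1 + 1/5·846/625 + 1/5·116/125 + 2/5·11/25 + 1/5·1/5 = 5226/3125
m(6) = F(6) + f(1)·m(5) + f(2)·m(4) + f(3)·m(3) + f(4)·m(2) = 1 + 1/5·5226/3125 + 1/5·846/625 + 2/5·116/125 + 1/5·11/25 = 32256/15625
m(7) = F(7) + f(1)·m(6) + f(2)·m(5) + f(3)·m(4) + f(4)·m(3) = 1 + 1/5·32256/15625 + 1/5·5226/3125 + 2/5·846/625 + 1/5·116/125 = 193311/78125
E[N_7] = m(7) = 193311/78125

193311/78125


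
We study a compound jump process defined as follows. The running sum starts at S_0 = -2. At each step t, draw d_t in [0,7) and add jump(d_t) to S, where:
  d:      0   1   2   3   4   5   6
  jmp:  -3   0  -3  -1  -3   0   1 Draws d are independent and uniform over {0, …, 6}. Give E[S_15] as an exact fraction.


Outcome values over d=0..6: [-3, 0, -3, -1, -3, 0, 1]
Σy = -9, Σy² = 29, M = 7
μ = -9/7 = -9/7,  σ² = 29/7 − (-9/7)² = 122/49
E[S_15] = -2 + 15·(-9/7) = -149/7

-149/7


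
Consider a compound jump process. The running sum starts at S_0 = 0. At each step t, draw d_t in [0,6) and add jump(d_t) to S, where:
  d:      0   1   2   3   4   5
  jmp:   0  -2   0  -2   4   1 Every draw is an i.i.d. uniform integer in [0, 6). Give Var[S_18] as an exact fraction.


Outcome values over d=0..5: [0, -2, 0, -2, 4, 1]
Σy = 1, Σy² = 25, M = 6
μ = 1/6 = 1/6,  σ² = 25/6 − (1/6)² = 149/36
Independent increments: Var[S_18] = 18·σ² = 18·(149/36) = 149/2

149/2


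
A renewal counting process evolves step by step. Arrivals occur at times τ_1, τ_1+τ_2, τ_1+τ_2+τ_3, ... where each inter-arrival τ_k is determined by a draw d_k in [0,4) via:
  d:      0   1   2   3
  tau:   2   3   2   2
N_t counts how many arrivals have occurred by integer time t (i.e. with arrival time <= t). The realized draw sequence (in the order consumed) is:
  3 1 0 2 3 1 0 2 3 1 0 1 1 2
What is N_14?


draw d_1=3: τ_1=2, arrival time A_1=2
draw d_2=1: τ_2=3, arrival time A_2=5
draw d_3=0: τ_3=2, arrival time A_3=7
draw d_4=2: τ_4=2, arrival time A_4=9
draw d_5=3: τ_5=2, arrival time A_5=11
draw d_6=1: τ_6=3, arrival time A_6=14
draw d_7=0: τ_7=2, arrival time A_7=16
draw d_8=2: τ_8=2, arrival time A_8=18
draw d_9=3: τ_9=2, arrival time A_9=20
draw d_10=1: τ_10=3, arrival time A_10=23
draw d_11=0: τ_11=2, arrival time A_11=25
draw d_12=1: τ_12=3, arrival time A_12=28
draw d_13=1: τ_13=3, arrival time A_13=31
draw d_14=2: τ_14=2, arrival time A_14=33
N_t over t=0..14: 0:0 1:0 2:1 3:1 4:1 5:2 6:2 7:3 8:3 9:4 10:4 11:5 12:5 13:5 14:6

6


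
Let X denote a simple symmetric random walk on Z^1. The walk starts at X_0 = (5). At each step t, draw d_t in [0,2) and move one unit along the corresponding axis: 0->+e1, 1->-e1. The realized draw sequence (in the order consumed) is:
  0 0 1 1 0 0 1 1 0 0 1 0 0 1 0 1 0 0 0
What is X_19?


(10)

t=0: X=(5), d=0 → +e1, X_1=(6)
t=1: X=(6), d=0 → +e1, X_2=(7)
t=2: X=(7), d=1 → -e1, X_3=(6)
t=3: X=(6), d=1 → -e1, X_4=(5)
t=4: X=(5), d=0 → +e1, X_5=(6)
t=5: X=(6), d=0 → +e1, X_6=(7)
t=6: X=(7), d=1 → -e1, X_7=(6)
t=7: X=(6), d=1 → -e1, X_8=(5)
t=8: X=(5), d=0 → +e1, X_9=(6)
t=9: X=(6), d=0 → +e1, X_10=(7)
t=10: X=(7), d=1 → -e1, X_11=(6)
t=11: X=(6), d=0 → +e1, X_12=(7)
t=12: X=(7), d=0 → +e1, X_13=(8)
t=13: X=(8), d=1 → -e1, X_14=(7)
t=14: X=(7), d=0 → +e1, X_15=(8)
t=15: X=(8), d=1 → -e1, X_16=(7)
t=16: X=(7), d=0 → +e1, X_17=(8)
t=17: X=(8), d=0 → +e1, X_18=(9)
t=18: X=(9), d=0 → +e1, X_19=(10)


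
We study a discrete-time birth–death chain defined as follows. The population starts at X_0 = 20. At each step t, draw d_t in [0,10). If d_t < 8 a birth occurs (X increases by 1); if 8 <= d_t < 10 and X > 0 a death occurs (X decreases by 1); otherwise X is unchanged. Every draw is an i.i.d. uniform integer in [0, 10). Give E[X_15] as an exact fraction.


X can drop by at most 1 per step and X_0 = 20 > T = 15, so X_t >= 20 − t >= 5 > 0 for every t <= 15: the floor at 0 (the 'and X > 0' condition) never binds. Hence X_15 = X_0 + Σ_{t<15} Y_t with i.i.d. increments Y_t = y(d_t) ∈ {+1, −1, 0}.
Outcome values over d=0..9: [1, 1, 1, 1, 1, 1, 1, 1, -1, -1]
Σy = 6, Σy² = 10, M = 10
μ = 6/10 = 3/5,  σ² = 10/10 − (3/5)² = 16/25
E[X_15] = 20 + 15·(3/5) = 29

29


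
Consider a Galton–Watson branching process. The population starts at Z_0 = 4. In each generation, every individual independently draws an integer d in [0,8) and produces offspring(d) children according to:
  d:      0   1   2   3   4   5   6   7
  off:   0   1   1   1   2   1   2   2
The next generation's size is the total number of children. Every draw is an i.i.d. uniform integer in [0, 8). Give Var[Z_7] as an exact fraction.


6752921875/67108864

Outcome values over d=0..7: [0, 1, 1, 1, 2, 1, 2, 2]
Σy = 10, Σy² = 16, M = 8
μ = 10/8 = 5/4,  σ² = 16/8 − (5/4)² = 7/16
V_0 = 0, E_0 = 4
V_1 = 7/16·E_0 + (5/4)²·V_0 = 7/4;  E_1 = 5
V_2 = 7/16·E_1 + (5/4)²·V_1 = 315/64;  E_2 = 25/4
V_3 = 7/16·E_2 + (5/4)²·V_2 = 10675/1024;  E_3 = 125/16
V_4 = 7/16·E_3 + (5/4)²·V_3 = 322875/16384;  E_4 = 625/64
V_5 = 7/16·E_4 + (5/4)²·V_4 = 9191875/262144;  E_5 = 3125/256
V_6 = 7/16·E_5 + (5/4)²·V_5 = 252196875/4194304;  E_6 = 15625/1024
V_7 = 7/16·E_6 + (5/4)²·V_6 = 6752921875/67108864;  E_7 = 78125/4096


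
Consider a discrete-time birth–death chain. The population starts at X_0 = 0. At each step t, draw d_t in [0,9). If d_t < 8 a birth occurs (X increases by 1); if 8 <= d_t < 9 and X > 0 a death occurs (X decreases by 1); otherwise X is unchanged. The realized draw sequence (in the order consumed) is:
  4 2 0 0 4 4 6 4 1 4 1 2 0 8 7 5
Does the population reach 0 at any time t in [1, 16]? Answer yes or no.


no

t=0: X=0, d=4 → birth, X_1=1
t=1: X=1, d=2 → birth, X_2=2
t=2: X=2, d=0 → birth, X_3=3
t=3: X=3, d=0 → birth, X_4=4
t=4: X=4, d=4 → birth, X_5=5
t=5: X=5, d=4 → birth, X_6=6
t=6: X=6, d=6 → birth, X_7=7
t=7: X=7, d=4 → birth, X_8=8
t=8: X=8, d=1 → birth, X_9=9
t=9: X=9, d=4 → birth, X_10=10
t=10: X=10, d=1 → birth, X_11=11
t=11: X=11, d=2 → birth, X_12=12
t=12: X=12, d=0 → birth, X_13=13
t=13: X=13, d=8 → death, X_14=12
t=14: X=12, d=7 → birth, X_15=13
t=15: X=13, d=5 → birth, X_16=14


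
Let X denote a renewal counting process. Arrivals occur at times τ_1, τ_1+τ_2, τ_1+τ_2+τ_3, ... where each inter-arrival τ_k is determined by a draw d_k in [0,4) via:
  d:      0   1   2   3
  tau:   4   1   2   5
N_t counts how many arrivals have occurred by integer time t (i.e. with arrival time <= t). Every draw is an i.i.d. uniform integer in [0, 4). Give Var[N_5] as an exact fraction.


Inter-arrival values over d=0..3: [4, 1, 2, 5]
Each d has probability 1/4, so the pmf of τ is: f(1) = 1/4, f(2) = 1/4, f(4) = 1/4, f(5) = 1/4
Let p_n(j) = P(N_n = j), with p_0 = [1]. Condition on τ_1: p_n(0) = P(τ > n), and for j >= 1, p_n(j) = Σ_{k<=n} f(k)·p_{n−k}(j−1)
p_1 = [3/4, 1/4]  (j = 0..1)
p_2 = [1/2, 7/16, 1/16]  (j = 0..2)
p_3 = [1/2, 5/16, 11/64, 1/64]  (j = 0..3)
p_4 = [1/4, 1/2, 3/16, 15/256, 1/256]  (j = 0..4)
p_5 = [0, 5/8, 17/64, 23/256, 19/1024, 1/1024]  (j = 0..5)
E[N_5] = Σ j·p_5(j) = 1541/1024;  E[N_5²] = Σ j²·p_5(j) = 2885/1024
Var[N_5] = 2885/1024 − (1541/1024)² = 579559/1048576

579559/1048576


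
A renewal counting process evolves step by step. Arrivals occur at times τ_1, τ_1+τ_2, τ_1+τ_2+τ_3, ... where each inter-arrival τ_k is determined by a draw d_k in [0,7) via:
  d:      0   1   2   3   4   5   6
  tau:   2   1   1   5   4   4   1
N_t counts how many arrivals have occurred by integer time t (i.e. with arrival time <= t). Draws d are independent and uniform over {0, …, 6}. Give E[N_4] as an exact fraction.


Inter-arrival values over d=0..6: [2, 1, 1, 5, 4, 4, 1]
Each d has probability 1/7, so the pmf of τ is: f(1) = 3/7, f(2) = 1/7, f(4) = 2/7, f(5) = 1/7
Renewal equation for m(n) = E[N_n]: condition on τ_1 = k (if k <= n, one arrival plus a fresh copy on the remaining n−k steps): m(n) = F(n) + Σ_{k<=n} f(k)·m(n−k), where F(n) = P(τ <= n) and m(0) = 0
m(1) = F(1) = 3/7
m(2) = F(2) + f(1)·m(1) = 4/7 + 3/7·3/7 = 37/49
m(3) = F(3) + f(1)·m(2) + f(2)·m(1) = 4/7 + 3/7·37/49 + 1/7·3/7 = 328/343
m(4) = F(4) + f(1)·m(3) + f(2)·m(2) = 6/7 + 3/7·328/343 + 1/7·37/49 = 3301/2401
E[N_4] = m(4) = 3301/2401

3301/2401


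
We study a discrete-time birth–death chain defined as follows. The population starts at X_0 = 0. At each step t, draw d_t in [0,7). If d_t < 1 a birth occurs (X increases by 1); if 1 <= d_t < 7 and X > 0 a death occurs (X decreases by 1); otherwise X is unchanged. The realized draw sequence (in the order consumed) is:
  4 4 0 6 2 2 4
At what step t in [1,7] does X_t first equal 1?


t=0: X=0, d=4 → hold, X_1=0
t=1: X=0, d=4 → hold, X_2=0
t=2: X=0, d=0 → birth, X_3=1
t=3: X=1, d=6 → death, X_4=0
t=4: X=0, d=2 → hold, X_5=0
t=5: X=0, d=2 → hold, X_6=0
t=6: X=0, d=4 → hold, X_7=0

3


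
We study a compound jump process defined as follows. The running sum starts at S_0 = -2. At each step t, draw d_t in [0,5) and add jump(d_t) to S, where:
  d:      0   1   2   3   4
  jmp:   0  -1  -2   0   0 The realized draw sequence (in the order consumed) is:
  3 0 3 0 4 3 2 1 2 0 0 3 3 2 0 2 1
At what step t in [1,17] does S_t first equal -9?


14

t=0: S=-2, d=3, jump=0, S_1=-2
t=1: S=-2, d=0, jump=0, S_2=-2
t=2: S=-2, d=3, jump=0, S_3=-2
t=3: S=-2, d=0, jump=0, S_4=-2
t=4: S=-2, d=4, jump=0, S_5=-2
t=5: S=-2, d=3, jump=0, S_6=-2
t=6: S=-2, d=2, jump=-2, S_7=-4
t=7: S=-4, d=1, jump=-1, S_8=-5
t=8: S=-5, d=2, jump=-2, S_9=-7
t=9: S=-7, d=0, jump=0, S_10=-7
t=10: S=-7, d=0, jump=0, S_11=-7
t=11: S=-7, d=3, jump=0, S_12=-7
t=12: S=-7, d=3, jump=0, S_13=-7
t=13: S=-7, d=2, jump=-2, S_14=-9
t=14: S=-9, d=0, jump=0, S_15=-9
t=15: S=-9, d=2, jump=-2, S_16=-11
t=16: S=-11, d=1, jump=-1, S_17=-12


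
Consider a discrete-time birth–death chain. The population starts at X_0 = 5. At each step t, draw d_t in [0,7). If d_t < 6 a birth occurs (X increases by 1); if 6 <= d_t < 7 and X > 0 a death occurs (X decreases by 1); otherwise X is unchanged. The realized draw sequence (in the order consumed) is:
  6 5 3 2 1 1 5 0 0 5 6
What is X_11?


t=0: X=5, d=6 → death, X_1=4
t=1: X=4, d=5 → birth, X_2=5
t=2: X=5, d=3 → birth, X_3=6
t=3: X=6, d=2 → birth, X_4=7
t=4: X=7, d=1 → birth, X_5=8
t=5: X=8, d=1 → birth, X_6=9
t=6: X=9, d=5 → birth, X_7=10
t=7: X=10, d=0 → birth, X_8=11
t=8: X=11, d=0 → birth, X_9=12
t=9: X=12, d=5 → birth, X_10=13
t=10: X=13, d=6 → death, X_11=12

12


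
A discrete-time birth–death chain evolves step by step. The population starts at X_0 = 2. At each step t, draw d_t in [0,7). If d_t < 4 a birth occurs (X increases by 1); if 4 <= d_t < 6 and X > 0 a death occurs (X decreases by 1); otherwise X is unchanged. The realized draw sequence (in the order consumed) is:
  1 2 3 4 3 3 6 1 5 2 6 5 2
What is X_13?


7

t=0: X=2, d=1 → birth, X_1=3
t=1: X=3, d=2 → birth, X_2=4
t=2: X=4, d=3 → birth, X_3=5
t=3: X=5, d=4 → death, X_4=4
t=4: X=4, d=3 → birth, X_5=5
t=5: X=5, d=3 → birth, X_6=6
t=6: X=6, d=6 → hold, X_7=6
t=7: X=6, d=1 → birth, X_8=7
t=8: X=7, d=5 → death, X_9=6
t=9: X=6, d=2 → birth, X_10=7
t=10: X=7, d=6 → hold, X_11=7
t=11: X=7, d=5 → death, X_12=6
t=12: X=6, d=2 → birth, X_13=7


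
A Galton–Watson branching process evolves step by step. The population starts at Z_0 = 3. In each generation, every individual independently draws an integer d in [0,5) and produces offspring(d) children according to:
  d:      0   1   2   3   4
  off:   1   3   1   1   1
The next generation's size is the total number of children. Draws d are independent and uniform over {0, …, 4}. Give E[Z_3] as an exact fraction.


1029/125

Outcome values over d=0..4: [1, 3, 1, 1, 1]
Σy = 7, Σy² = 13, M = 5
μ = 7/5 = 7/5,  σ² = 13/5 − (7/5)² = 16/25
E[Z_0] = 3
E[Z_1] = 7/5·E[Z_0] = 21/5
E[Z_2] = 7/5·E[Z_1] = 147/25
E[Z_3] = 7/5·E[Z_2] = 1029/125


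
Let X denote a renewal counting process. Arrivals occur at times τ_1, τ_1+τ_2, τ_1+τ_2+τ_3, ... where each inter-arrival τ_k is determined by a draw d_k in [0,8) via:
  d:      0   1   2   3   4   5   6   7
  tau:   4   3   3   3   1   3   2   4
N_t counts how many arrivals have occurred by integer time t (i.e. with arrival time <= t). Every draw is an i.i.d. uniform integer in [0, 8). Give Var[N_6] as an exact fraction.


26634488095/68719476736

Inter-arrival values over d=0..7: [4, 3, 3, 3, 1, 3, 2, 4]
Each d has probability 1/8, so the pmf of τ is: f(1) = 1/8, f(2) = 1/8, f(3) = 1/2, f(4) = 1/4
Let p_n(j) = P(N_n = j), with p_0 = [1]. Condition on τ_1: p_n(0) = P(τ > n), and for j >= 1, p_n(j) = Σ_{k<=n} f(k)·p_{n−k}(j−1)
p_1 = [7/8, 1/8]  (j = 0..1)
p_2 = [3/4, 15/64, 1/64]  (j = 0..2)
p_3 = [1/4, 45/64, 23/512, 1/512]  (j = 0..3)
p_4 = [0, 13/16, 23/128, 31/4096, 1/4096]  (j = 0..4)
p_5 = [0, 5/8, 173/512, 147/4096, 39/32768, 1/32768]  (j = 0..5)
p_6 = [0, 5/16, 151/256, 373/4096, 105/16384, 47/262144, 1/262144]  (j = 0..6)
E[N_6] = Σ j·p_6(j) = 469745/262144;  E[N_6²] = Σ j²·p_6(j) = 943355/262144
Var[N_6] = 943355/262144 − (469745/262144)² = 26634488095/68719476736


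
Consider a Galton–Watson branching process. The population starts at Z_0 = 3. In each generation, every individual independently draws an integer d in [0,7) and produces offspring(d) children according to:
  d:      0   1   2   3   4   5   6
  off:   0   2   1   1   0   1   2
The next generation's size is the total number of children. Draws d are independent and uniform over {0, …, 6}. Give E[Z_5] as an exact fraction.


Outcome values over d=0..6: [0, 2, 1, 1, 0, 1, 2]
Σy = 7, Σy² = 11, M = 7
μ = 7/7 = 1,  σ² = 11/7 − (1)² = 4/7
E[Z_0] = 3
E[Z_1] = 1·E[Z_0] = 3
E[Z_2] = 1·E[Z_1] = 3
E[Z_3] = 1·E[Z_2] = 3
E[Z_4] = 1·E[Z_3] = 3
E[Z_5] = 1·E[Z_4] = 3

3


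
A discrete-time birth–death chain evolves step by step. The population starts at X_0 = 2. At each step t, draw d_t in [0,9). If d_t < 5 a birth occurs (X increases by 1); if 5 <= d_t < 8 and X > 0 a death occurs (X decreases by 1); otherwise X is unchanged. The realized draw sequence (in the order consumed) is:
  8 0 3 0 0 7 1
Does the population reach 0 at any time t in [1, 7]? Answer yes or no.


t=0: X=2, d=8 → hold, X_1=2
t=1: X=2, d=0 → birth, X_2=3
t=2: X=3, d=3 → birth, X_3=4
t=3: X=4, d=0 → birth, X_4=5
t=4: X=5, d=0 → birth, X_5=6
t=5: X=6, d=7 → death, X_6=5
t=6: X=5, d=1 → birth, X_7=6

no


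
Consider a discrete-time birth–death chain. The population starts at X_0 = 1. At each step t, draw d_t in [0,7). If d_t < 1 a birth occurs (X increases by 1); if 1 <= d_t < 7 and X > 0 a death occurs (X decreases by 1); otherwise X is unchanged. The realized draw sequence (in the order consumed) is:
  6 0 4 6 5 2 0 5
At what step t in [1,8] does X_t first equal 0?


t=0: X=1, d=6 → death, X_1=0
t=1: X=0, d=0 → birth, X_2=1
t=2: X=1, d=4 → death, X_3=0
t=3: X=0, d=6 → hold, X_4=0
t=4: X=0, d=5 → hold, X_5=0
t=5: X=0, d=2 → hold, X_6=0
t=6: X=0, d=0 → birth, X_7=1
t=7: X=1, d=5 → death, X_8=0

1


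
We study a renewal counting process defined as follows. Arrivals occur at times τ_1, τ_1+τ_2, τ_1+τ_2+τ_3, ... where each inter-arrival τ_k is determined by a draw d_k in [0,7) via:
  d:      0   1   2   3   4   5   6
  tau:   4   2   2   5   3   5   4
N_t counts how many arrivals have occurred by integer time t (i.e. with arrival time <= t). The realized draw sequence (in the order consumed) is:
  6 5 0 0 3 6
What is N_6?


1

draw d_1=6: τ_1=4, arrival time A_1=4
draw d_2=5: τ_2=5, arrival time A_2=9
draw d_3=0: τ_3=4, arrival time A_3=13
draw d_4=0: τ_4=4, arrival time A_4=17
draw d_5=3: τ_5=5, arrival time A_5=22
draw d_6=6: τ_6=4, arrival time A_6=26
N_t over t=0..6: 0:0 1:0 2:0 3:0 4:1 5:1 6:1


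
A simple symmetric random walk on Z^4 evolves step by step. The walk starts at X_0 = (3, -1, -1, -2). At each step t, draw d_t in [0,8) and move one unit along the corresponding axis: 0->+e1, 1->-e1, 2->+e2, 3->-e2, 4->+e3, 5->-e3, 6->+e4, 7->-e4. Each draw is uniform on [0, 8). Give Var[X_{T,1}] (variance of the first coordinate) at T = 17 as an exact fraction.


17/4

Outcome values over d=0..7: [1, -1, 0, 0, 0, 0, 0, 0]
Σy = 0, Σy² = 2, M = 8
μ = 0/8 = 0,  σ² = 2/8 − (0)² = 1/4
Independent increments: Var[X_17] = 17·σ² = 17·(1/4) = 17/4


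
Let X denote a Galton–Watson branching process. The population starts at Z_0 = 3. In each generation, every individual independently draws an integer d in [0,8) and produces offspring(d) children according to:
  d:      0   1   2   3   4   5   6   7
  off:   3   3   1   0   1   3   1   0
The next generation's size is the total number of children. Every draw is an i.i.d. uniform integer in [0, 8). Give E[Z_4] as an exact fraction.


Outcome values over d=0..7: [3, 3, 1, 0, 1, 3, 1, 0]
Σy = 12, Σy² = 30, M = 8
μ = 12/8 = 3/2,  σ² = 30/8 − (3/2)² = 3/2
E[Z_0] = 3
E[Z_1] = 3/2·E[Z_0] = 9/2
E[Z_2] = 3/2·E[Z_1] = 27/4
E[Z_3] = 3/2·E[Z_2] = 81/8
E[Z_4] = 3/2·E[Z_3] = 243/16

243/16


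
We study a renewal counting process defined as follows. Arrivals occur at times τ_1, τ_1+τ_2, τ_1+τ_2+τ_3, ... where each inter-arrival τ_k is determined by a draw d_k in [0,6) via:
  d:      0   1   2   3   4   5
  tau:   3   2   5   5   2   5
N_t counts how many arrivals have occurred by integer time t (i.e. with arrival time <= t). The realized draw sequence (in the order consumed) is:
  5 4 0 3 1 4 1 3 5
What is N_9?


draw d_1=5: τ_1=5, arrival time A_1=5
draw d_2=4: τ_2=2, arrival time A_2=7
draw d_3=0: τ_3=3, arrival time A_3=10
draw d_4=3: τ_4=5, arrival time A_4=15
draw d_5=1: τ_5=2, arrival time A_5=17
draw d_6=4: τ_6=2, arrival time A_6=19
draw d_7=1: τ_7=2, arrival time A_7=21
draw d_8=3: τ_8=5, arrival time A_8=26
draw d_9=5: τ_9=5, arrival time A_9=31
N_t over t=0..9: 0:0 1:0 2:0 3:0 4:0 5:1 6:1 7:2 8:2 9:2

2


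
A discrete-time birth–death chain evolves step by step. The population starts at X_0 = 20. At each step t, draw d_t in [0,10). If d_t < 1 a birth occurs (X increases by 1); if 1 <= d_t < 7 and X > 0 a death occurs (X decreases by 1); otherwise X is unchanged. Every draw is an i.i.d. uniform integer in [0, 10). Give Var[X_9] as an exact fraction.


X can drop by at most 1 per step and X_0 = 20 > T = 9, so X_t >= 20 − t >= 11 > 0 for every t <= 9: the floor at 0 (the 'and X > 0' condition) never binds. Hence X_9 = X_0 + Σ_{t<9} Y_t with i.i.d. increments Y_t = y(d_t) ∈ {+1, −1, 0}.
Outcome values over d=0..9: [1, -1, -1, -1, -1, -1, -1, 0, 0, 0]
Σy = -5, Σy² = 7, M = 10
μ = -5/10 = -1/2,  σ² = 7/10 − (-1/2)² = 9/20
Independent increments: Var[X_9] = 9·σ² = 9·(9/20) = 81/20

81/20


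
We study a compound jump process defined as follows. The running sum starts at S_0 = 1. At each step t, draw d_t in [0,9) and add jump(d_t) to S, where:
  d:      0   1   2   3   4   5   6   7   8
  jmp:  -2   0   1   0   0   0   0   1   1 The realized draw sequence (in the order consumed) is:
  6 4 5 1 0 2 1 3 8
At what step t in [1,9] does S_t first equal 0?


6

t=0: S=1, d=6, jump=0, S_1=1
t=1: S=1, d=4, jump=0, S_2=1
t=2: S=1, d=5, jump=0, S_3=1
t=3: S=1, d=1, jump=0, S_4=1
t=4: S=1, d=0, jump=-2, S_5=-1
t=5: S=-1, d=2, jump=1, S_6=0
t=6: S=0, d=1, jump=0, S_7=0
t=7: S=0, d=3, jump=0, S_8=0
t=8: S=0, d=8, jump=1, S_9=1


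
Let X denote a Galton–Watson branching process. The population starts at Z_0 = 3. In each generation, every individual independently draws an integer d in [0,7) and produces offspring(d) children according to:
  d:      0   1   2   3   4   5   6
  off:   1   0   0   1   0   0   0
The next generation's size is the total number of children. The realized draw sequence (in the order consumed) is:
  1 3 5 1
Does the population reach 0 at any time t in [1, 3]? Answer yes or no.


gen 0: Z_0=3, draws=[1, 3, 5], offspring=[0, 1, 0], Z_1=1
gen 1: Z_1=1, draws=[1], offspring=[0], Z_2=0
gen 2: Z_2=0, draws=[], offspring=[], Z_3=0

yes


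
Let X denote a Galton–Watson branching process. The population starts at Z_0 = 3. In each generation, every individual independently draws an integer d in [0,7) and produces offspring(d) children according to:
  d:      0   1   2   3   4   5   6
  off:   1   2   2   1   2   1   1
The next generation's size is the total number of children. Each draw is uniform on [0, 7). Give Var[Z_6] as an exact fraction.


Outcome values over d=0..6: [1, 2, 2, 1, 2, 1, 1]
Σy = 10, Σy² = 16, M = 7
μ = 10/7 = 10/7,  σ² = 16/7 − (10/7)² = 12/49
V_0 = 0, E_0 = 3
V_1 = 12/49·E_0 + (10/7)²·V_0 = 36/49;  E_1 = 30/7
V_2 = 12/49·E_1 + (10/7)²·V_1 = 6120/2401;  E_2 = 300/49
V_3 = 12/49·E_2 + (10/7)²·V_2 = 788400/117649;  E_3 = 3000/343
V_4 = 12/49·E_3 + (10/7)²·V_3 = 91188000/5764801;  E_4 = 30000/2401
V_5 = 12/49·E_4 + (10/7)²·V_4 = 9983160000/282475249;  E_5 = 300000/16807
V_6 = 12/49·E_5 + (10/7)²·V_5 = 1058821200000/13841287201;  E_6 = 3000000/117649

1058821200000/13841287201


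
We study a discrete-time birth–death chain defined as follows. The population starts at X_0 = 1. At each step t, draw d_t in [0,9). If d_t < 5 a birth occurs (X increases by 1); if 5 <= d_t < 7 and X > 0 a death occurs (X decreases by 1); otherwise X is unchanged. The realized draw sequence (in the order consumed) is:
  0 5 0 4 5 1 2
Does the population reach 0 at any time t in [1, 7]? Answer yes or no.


no

t=0: X=1, d=0 → birth, X_1=2
t=1: X=2, d=5 → death, X_2=1
t=2: X=1, d=0 → birth, X_3=2
t=3: X=2, d=4 → birth, X_4=3
t=4: X=3, d=5 → death, X_5=2
t=5: X=2, d=1 → birth, X_6=3
t=6: X=3, d=2 → birth, X_7=4


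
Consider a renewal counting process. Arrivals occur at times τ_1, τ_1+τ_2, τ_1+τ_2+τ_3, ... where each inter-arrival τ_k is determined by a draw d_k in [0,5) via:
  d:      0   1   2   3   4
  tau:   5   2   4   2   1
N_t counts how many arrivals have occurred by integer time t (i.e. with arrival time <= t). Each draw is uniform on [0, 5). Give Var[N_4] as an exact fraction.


Inter-arrival values over d=0..4: [5, 2, 4, 2, 1]
Each d has probability 1/5, so the pmf of τ is: f(1) = 1/5, f(2) = 2/5, f(4) = 1/5, f(5) = 1/5
Let p_n(j) = P(N_n = j), with p_0 = [1]. Condition on τ_1: p_n(0) = P(τ > n), and for j >= 1, p_n(j) = Σ_{k<=n} f(k)·p_{n−k}(j−1)
p_1 = [4/5, 1/5]  (j = 0..1)
p_2 = [2/5, 14/25, 1/25]  (j = 0..2)
p_3 = [2/5, 2/5, 24/125, 1/125]  (j = 0..3)
p_4 = [1/5, 11/25, 38/125, 34/625, 1/625]  (j = 0..4)
E[N_4] = Σ j·p_4(j) = 761/625;  E[N_4²] = Σ j²·p_4(j) = 1357/625
Var[N_4] = 1357/625 − (761/625)² = 269004/390625

269004/390625


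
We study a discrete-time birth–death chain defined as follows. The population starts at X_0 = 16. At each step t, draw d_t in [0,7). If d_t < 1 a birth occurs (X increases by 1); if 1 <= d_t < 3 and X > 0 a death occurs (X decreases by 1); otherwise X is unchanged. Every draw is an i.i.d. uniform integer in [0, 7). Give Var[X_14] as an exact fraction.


40/7

X can drop by at most 1 per step and X_0 = 16 > T = 14, so X_t >= 16 − t >= 2 > 0 for every t <= 14: the floor at 0 (the 'and X > 0' condition) never binds. Hence X_14 = X_0 + Σ_{t<14} Y_t with i.i.d. increments Y_t = y(d_t) ∈ {+1, −1, 0}.
Outcome values over d=0..6: [1, -1, -1, 0, 0, 0, 0]
Σy = -1, Σy² = 3, M = 7
μ = -1/7 = -1/7,  σ² = 3/7 − (-1/7)² = 20/49
Independent increments: Var[X_14] = 14·σ² = 14·(20/49) = 40/7


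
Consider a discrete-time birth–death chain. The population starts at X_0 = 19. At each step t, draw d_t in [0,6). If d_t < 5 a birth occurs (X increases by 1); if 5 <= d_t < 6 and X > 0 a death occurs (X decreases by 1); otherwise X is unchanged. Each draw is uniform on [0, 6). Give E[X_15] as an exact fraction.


X can drop by at most 1 per step and X_0 = 19 > T = 15, so X_t >= 19 − t >= 4 > 0 for every t <= 15: the floor at 0 (the 'and X > 0' condition) never binds. Hence X_15 = X_0 + Σ_{t<15} Y_t with i.i.d. increments Y_t = y(d_t) ∈ {+1, −1, 0}.
Outcome values over d=0..5: [1, 1, 1, 1, 1, -1]
Σy = 4, Σy² = 6, M = 6
μ = 4/6 = 2/3,  σ² = 6/6 − (2/3)² = 5/9
E[X_15] = 19 + 15·(2/3) = 29

29


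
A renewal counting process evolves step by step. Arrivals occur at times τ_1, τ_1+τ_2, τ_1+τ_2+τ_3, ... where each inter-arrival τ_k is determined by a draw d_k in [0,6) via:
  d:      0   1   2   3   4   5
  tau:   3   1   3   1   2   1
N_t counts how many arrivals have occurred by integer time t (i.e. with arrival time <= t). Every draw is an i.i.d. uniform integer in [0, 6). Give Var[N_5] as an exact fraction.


Inter-arrival values over d=0..5: [3, 1, 3, 1, 2, 1]
Each d has probability 1/6, so the pmf of τ is: f(1) = 1/2, f(2) = 1/6, f(3) = 1/3
Let p_n(j) = P(N_n = j), with p_0 = [1]. Condition on τ_1: p_n(0) = P(τ > n), and for j >= 1, p_n(j) = Σ_{k<=n} f(k)·p_{n−k}(j−1)
p_1 = [1/2, 1/2]  (j = 0..1)
p_2 = [1/3, 5/12, 1/4]  (j = 0..2)
p_3 = [0, 7/12, 7/24, 1/8]  (j = 0..3)
p_4 = [0, 2/9, 19/36, 3/16, 1/16]  (j = 0..4)
p_5 = [0, 1/9, 25/72, 19/48, 11/96, 1/32]  (j = 0..5)
E[N_5] = Σ j·p_5(j) = 751/288;  E[N_5²] = Σ j²·p_5(j) = 737/96
Var[N_5] = 737/96 − (751/288)² = 72767/82944

72767/82944
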